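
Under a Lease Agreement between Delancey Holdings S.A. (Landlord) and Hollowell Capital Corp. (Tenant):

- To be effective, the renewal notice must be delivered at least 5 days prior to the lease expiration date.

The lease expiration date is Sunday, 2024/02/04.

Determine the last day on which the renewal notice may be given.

2024/01/30

Counting back 5 calendar days from 2024/02/04 gives 2024/01/30.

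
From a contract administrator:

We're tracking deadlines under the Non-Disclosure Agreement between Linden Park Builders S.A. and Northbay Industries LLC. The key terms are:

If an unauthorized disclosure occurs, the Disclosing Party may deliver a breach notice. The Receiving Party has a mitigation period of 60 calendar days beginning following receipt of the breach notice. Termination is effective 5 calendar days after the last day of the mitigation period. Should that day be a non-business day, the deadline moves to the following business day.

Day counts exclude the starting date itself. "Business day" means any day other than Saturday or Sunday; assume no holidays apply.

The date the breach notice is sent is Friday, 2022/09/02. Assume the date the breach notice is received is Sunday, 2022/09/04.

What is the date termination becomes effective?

2022/11/08

The last day of the mitigation period: 2022/09/04 + 60 days = 2022/11/03.
The date termination becomes effective: 5 calendar days after 2022/11/03 is 2022/11/08. 2022/11/08 is a Tuesday, so no roll-forward applies.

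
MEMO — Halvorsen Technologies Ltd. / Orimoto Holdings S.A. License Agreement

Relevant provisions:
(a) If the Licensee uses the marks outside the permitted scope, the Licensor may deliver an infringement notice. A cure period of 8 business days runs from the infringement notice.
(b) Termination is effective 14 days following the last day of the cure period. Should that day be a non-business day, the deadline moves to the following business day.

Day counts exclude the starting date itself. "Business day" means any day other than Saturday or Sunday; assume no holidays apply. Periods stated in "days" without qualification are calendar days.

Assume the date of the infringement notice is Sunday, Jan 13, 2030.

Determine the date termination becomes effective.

The last day of the cure period: counting 8 business days from Sunday, Jan 13, 2030 (Jan 14, Jan 15, Jan 16, Jan 17, Jan 18, Jan 21, Jan 22, Jan 23, skipping weekends) reaches Wednesday, Jan 23, 2030.
The date termination becomes effective: Jan 23, 2030 + 14 days = Feb 6, 2030. Feb 6, 2030 is a Wednesday, so no roll-forward applies.

Feb 6, 2030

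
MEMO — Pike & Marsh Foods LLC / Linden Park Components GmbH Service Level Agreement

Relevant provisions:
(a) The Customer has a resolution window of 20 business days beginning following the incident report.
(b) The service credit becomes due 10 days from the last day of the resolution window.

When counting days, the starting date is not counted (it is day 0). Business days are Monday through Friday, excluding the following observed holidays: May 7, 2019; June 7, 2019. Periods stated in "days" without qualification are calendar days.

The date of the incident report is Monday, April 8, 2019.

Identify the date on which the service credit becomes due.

May 16, 2019

From Monday, April 8, 2019, 20 business days (Apr 9, Apr 10, Apr 11, Apr 12, …, May 2, May 3, May 6, skipping weekends) brings us to Monday, May 6, 2019, which is the last day of the resolution window.
The date on which the service credit becomes due: 10 calendar days after May 6, 2019 is May 16, 2019.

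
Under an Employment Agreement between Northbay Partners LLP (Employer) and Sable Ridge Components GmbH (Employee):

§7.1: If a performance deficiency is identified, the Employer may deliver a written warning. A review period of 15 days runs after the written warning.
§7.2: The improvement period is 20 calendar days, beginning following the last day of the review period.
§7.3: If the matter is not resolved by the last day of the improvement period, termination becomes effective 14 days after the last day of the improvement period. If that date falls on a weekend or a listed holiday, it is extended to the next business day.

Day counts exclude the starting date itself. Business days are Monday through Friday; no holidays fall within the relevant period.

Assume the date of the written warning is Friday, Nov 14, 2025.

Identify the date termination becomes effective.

Jan 2, 2026

Adding 15 calendar days to Nov 14, 2025 gives Nov 29, 2025, which is the last day of the review period.
The last day of the improvement period: Nov 29, 2025 + 20 days = Dec 19, 2025.
The date termination becomes effective: 14 calendar days after Dec 19, 2025 is Jan 2, 2026. Jan 2, 2026 is a Friday, so no roll-forward applies.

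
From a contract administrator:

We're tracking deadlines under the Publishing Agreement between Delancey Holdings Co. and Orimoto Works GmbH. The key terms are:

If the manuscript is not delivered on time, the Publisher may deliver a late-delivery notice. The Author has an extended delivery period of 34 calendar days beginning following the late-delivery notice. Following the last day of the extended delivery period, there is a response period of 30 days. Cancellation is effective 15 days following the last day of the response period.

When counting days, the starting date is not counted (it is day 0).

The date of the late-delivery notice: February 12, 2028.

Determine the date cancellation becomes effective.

May 1, 2028

The last day of the extended delivery period: 34 calendar days after February 12, 2028 is March 17, 2028.
Adding 30 calendar days to March 17, 2028 gives April 16, 2028, which is the last day of the response period.
The date cancellation becomes effective: April 16, 2028 + 15 days = May 1, 2028.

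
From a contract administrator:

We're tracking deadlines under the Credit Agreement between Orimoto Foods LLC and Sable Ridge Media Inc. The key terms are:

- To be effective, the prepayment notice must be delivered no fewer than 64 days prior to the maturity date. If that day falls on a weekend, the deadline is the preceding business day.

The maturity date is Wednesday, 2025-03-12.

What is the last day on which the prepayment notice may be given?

2025-03-12 minus 64 days is 2025-01-07. That is a Tuesday, so no adjustment is needed.

2025-01-07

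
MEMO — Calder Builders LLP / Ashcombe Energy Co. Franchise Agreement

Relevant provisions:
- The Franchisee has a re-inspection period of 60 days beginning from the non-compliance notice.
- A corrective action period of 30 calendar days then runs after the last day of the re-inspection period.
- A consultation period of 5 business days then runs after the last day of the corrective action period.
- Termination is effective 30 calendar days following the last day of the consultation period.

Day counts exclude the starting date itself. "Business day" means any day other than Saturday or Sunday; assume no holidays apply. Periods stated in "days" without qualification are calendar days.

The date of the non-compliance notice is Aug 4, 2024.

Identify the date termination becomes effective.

Dec 8, 2024

The last day of the re-inspection period: Aug 4, 2024 + 60 days = Oct 3, 2024.
The last day of the corrective action period: Oct 3, 2024 + 30 days = Nov 2, 2024.
The last day of the consultation period: 5 business days after Saturday, Nov 2, 2024, skipping weekends — Nov 4, Nov 5, Nov 6, Nov 7, Nov 8 — lands on Friday, Nov 8, 2024.
The date termination becomes effective: 30 calendar days after Nov 8, 2024 is Dec 8, 2024.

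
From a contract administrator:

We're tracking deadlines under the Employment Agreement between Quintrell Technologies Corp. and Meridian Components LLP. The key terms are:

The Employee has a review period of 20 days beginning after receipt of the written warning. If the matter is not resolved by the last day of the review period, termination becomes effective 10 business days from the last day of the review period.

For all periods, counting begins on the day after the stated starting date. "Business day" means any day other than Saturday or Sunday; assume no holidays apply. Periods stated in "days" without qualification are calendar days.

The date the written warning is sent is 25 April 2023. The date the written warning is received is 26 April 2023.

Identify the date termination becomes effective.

30 May 2023

The last day of the review period: 26 April 2023 + 20 days = 16 May 2023.
From Tuesday, 16 May 2023, 10 business days (May 17, May 18, May 19, May 22, May 23, May 24, May 25, May 26, May 29, May 30, skipping weekends) brings us to Tuesday, 30 May 2023, which is the date termination becomes effective.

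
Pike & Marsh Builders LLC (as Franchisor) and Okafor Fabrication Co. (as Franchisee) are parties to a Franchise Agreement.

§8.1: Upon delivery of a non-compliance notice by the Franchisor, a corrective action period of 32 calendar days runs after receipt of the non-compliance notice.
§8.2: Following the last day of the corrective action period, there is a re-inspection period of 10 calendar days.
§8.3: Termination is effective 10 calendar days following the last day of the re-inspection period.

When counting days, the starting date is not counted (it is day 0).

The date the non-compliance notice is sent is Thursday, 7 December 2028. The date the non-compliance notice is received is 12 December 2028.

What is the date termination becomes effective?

Adding 32 calendar days to 12 December 2028 gives 13 January 2029, which is the last day of the corrective action period.
The last day of the re-inspection period: 13 January 2029 + 10 days = 23 January 2029.
The date termination becomes effective: 10 calendar days after 23 January 2029 is 2 February 2029.

2 February 2029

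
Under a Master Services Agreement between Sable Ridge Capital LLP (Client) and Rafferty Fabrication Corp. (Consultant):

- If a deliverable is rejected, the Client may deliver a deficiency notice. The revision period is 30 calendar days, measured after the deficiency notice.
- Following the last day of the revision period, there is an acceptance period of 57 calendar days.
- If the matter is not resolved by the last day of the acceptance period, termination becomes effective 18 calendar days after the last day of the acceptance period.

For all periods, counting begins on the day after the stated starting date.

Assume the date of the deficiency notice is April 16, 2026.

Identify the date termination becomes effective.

The last day of the revision period: April 16, 2026 + 30 days = May 16, 2026.
Adding 57 calendar days to May 16, 2026 gives July 12, 2026, which is the last day of the acceptance period.
The date termination becomes effective: July 12, 2026 + 18 days = July 30, 2026.

July 30, 2026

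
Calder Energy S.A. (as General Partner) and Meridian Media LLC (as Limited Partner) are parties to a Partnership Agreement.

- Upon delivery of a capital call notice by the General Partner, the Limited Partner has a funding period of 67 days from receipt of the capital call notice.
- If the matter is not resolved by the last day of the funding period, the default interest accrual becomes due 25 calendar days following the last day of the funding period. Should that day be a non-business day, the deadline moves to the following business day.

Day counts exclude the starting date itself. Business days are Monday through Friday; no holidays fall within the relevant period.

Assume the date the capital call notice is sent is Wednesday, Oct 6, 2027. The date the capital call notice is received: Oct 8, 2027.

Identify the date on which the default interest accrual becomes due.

Adding 67 calendar days to Oct 8, 2027 gives Dec 14, 2027, which is the last day of the funding period.
Adding 25 calendar days to Dec 14, 2027 gives Jan 8, 2028, which is the date on which the default interest accrual becomes due. That falls on a Saturday, so it rolls to the next business day, Monday, Jan 10, 2028.

Jan 10, 2028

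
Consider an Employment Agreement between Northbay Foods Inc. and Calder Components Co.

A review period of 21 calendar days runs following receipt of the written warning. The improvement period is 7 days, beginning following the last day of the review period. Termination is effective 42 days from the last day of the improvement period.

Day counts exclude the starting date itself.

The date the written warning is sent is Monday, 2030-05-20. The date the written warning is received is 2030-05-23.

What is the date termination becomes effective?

Adding 21 calendar days to 2030-05-23 gives 2030-06-13, which is the last day of the review period.
The last day of the improvement period: 2030-06-13 + 7 days = 2030-06-20.
The date termination becomes effective: 42 calendar days after 2030-06-20 is 2030-08-01.

2030-08-01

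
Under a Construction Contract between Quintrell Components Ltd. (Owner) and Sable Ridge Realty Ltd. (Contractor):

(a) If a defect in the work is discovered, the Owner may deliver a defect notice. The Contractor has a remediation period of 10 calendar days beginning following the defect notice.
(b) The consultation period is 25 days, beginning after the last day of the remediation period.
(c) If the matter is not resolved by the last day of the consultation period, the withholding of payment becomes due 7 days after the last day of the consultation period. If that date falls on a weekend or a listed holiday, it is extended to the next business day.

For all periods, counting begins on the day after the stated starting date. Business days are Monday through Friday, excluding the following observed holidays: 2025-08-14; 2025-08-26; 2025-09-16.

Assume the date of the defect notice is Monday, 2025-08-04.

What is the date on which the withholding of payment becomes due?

Adding 10 calendar days to 2025-08-04 gives 2025-08-14, which is the last day of the remediation period.
The last day of the consultation period: 2025-08-14 + 25 days = 2025-09-08.
The date on which the withholding of payment becomes due: 7 calendar days after 2025-09-08 is 2025-09-15. 2025-09-15 is a Monday and is not a listed holiday, so no roll-forward applies.

2025-09-15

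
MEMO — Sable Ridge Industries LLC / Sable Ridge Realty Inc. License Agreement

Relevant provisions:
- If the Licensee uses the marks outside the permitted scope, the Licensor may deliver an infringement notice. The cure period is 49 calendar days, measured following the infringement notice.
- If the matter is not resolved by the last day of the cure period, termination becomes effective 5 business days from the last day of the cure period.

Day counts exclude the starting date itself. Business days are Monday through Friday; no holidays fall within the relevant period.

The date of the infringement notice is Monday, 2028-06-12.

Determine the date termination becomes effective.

2028-08-07

The last day of the cure period: 49 calendar days after 2028-06-12 is 2028-07-31.
The date termination becomes effective: counting 5 business days from Monday, 2028-07-31 (Aug 1, Aug 2, Aug 3, Aug 4, Aug 7, skipping weekends) reaches Monday, 2028-08-07.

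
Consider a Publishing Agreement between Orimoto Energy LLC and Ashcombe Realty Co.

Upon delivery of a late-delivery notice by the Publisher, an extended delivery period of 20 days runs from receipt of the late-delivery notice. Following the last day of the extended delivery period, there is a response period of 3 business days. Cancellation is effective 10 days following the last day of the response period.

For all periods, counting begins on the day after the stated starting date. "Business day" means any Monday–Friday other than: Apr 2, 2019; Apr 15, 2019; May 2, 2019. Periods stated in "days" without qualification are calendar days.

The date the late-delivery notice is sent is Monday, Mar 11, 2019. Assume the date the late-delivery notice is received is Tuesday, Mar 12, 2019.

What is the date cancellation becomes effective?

Apr 15, 2019

Adding 20 calendar days to Mar 12, 2019 gives Apr 1, 2019, which is the last day of the extended delivery period.
The last day of the response period: 3 business days after Monday, Apr 1, 2019, skipping weekends and the listed holiday on Apr 2 — Apr 3, Apr 4, Apr 5 — lands on Friday, Apr 5, 2019.
The date cancellation becomes effective: Apr 5, 2019 + 10 days = Apr 15, 2019.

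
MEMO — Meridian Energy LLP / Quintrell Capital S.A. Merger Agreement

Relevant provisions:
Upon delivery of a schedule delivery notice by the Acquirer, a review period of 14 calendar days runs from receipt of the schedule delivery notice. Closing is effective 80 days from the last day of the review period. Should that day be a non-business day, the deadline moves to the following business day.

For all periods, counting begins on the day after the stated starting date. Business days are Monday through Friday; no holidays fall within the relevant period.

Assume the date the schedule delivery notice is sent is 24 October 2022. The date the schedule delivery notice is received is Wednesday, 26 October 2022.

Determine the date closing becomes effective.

Adding 14 calendar days to 26 October 2022 gives 9 November 2022, which is the last day of the review period.
The date closing becomes effective: 9 November 2022 + 80 days = 28 January 2023. That falls on a Saturday, so it rolls to the next business day, Monday, 30 January 2023.

30 January 2023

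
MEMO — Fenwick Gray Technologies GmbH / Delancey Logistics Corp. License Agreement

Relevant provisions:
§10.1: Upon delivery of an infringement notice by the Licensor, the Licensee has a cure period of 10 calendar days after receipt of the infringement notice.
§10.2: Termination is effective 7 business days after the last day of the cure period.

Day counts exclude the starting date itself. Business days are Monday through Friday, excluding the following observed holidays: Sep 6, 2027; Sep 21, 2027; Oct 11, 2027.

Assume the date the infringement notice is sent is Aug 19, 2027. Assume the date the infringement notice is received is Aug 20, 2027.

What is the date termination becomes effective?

Sep 9, 2027

The last day of the cure period: 10 calendar days after Aug 20, 2027 is Aug 30, 2027.
The date termination becomes effective: counting 7 business days from Monday, Aug 30, 2027 (Aug 31, Sep 1, Sep 2, Sep 3, Sep 7, Sep 8, Sep 9, skipping weekends and the listed holiday on Sep 6) reaches Thursday, Sep 9, 2027.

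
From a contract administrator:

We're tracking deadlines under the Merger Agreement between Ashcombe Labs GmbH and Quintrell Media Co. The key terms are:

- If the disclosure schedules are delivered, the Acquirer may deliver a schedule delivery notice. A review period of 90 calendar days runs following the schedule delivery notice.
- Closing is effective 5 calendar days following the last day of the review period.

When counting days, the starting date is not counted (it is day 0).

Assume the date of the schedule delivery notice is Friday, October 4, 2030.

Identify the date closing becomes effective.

Adding 90 calendar days to October 4, 2030 gives January 2, 2031, which is the last day of the review period.
The date closing becomes effective: 5 calendar days after January 2, 2031 is January 7, 2031.

January 7, 2031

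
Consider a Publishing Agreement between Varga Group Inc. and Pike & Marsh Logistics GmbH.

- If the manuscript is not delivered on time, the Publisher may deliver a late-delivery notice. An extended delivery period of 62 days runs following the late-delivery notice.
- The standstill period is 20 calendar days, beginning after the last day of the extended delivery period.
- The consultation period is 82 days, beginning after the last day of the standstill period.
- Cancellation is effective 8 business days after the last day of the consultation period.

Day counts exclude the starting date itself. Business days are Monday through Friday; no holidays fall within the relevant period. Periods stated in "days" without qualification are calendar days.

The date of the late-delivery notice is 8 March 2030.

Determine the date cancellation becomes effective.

Adding 62 calendar days to 8 March 2030 gives 9 May 2030, which is the last day of the extended delivery period.
The last day of the standstill period: 20 calendar days after 9 May 2030 is 29 May 2030.
The last day of the consultation period: 29 May 2030 + 82 days = 19 August 2030.
The date cancellation becomes effective: counting 8 business days from Monday, 19 August 2030 (Aug 20, Aug 21, Aug 22, Aug 23, Aug 26, Aug 27, Aug 28, Aug 29, skipping weekends) reaches Thursday, 29 August 2030.

29 August 2030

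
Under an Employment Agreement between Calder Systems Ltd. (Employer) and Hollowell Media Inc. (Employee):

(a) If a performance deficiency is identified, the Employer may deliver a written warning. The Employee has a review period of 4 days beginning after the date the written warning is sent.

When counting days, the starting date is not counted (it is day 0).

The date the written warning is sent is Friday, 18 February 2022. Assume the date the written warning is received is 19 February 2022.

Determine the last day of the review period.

The last day of the review period: 4 calendar days after 18 February 2022 is 22 February 2022.

22 February 2022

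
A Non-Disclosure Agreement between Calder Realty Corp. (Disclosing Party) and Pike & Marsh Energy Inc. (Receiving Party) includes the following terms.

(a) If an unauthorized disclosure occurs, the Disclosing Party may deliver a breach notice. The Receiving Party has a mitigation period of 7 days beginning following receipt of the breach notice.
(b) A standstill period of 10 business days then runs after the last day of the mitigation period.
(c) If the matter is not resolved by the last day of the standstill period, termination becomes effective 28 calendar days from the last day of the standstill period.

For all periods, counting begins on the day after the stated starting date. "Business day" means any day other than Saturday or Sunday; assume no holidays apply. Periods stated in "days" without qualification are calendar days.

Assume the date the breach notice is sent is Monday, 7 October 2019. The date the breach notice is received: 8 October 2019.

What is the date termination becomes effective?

26 November 2019

The last day of the mitigation period: 7 calendar days after 8 October 2019 is 15 October 2019.
The last day of the standstill period: 10 business days after Tuesday, 15 October 2019, skipping weekends — Oct 16, Oct 17, Oct 18, Oct 21, Oct 22, Oct 23, Oct 24, Oct 25, Oct 28, Oct 29 — lands on Tuesday, 29 October 2019.
The date termination becomes effective: 28 calendar days after 29 October 2019 is 26 November 2019.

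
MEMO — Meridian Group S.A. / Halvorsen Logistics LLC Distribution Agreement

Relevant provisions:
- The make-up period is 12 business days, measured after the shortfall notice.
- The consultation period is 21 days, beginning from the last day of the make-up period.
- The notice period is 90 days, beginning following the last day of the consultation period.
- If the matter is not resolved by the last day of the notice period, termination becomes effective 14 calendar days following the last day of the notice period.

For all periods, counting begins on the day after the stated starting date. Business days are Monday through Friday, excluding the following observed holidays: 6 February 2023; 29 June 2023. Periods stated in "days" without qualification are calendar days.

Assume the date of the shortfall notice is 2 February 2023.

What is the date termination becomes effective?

26 June 2023

The last day of the make-up period: counting 12 business days from Thursday, 2 February 2023 (Feb 3, Feb 7, Feb 8, Feb 9, …, Feb 17, Feb 20, Feb 21, skipping weekends and the listed holiday on Feb 6) reaches Tuesday, 21 February 2023.
Adding 21 calendar days to 21 February 2023 gives 14 March 2023, which is the last day of the consultation period.
The last day of the notice period: 90 calendar days after 14 March 2023 is 12 June 2023.
The date termination becomes effective: 14 calendar days after 12 June 2023 is 26 June 2023.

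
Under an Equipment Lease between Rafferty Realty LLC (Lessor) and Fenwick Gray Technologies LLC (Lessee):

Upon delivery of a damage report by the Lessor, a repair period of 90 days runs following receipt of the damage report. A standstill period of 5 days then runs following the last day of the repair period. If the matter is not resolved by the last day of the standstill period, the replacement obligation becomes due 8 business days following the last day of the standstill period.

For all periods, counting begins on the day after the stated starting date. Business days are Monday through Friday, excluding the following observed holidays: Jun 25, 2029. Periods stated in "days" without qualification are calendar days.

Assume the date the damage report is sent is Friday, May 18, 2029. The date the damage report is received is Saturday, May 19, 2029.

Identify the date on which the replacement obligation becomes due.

Sep 3, 2029

Adding 90 calendar days to May 19, 2029 gives Aug 17, 2029, which is the last day of the repair period.
The last day of the standstill period: Aug 17, 2029 + 5 days = Aug 22, 2029.
The date on which the replacement obligation becomes due: 8 business days after Wednesday, Aug 22, 2029, skipping weekends — Aug 23, Aug 24, Aug 27, Aug 28, Aug 29, Aug 30, Aug 31, Sep 3 — lands on Monday, Sep 3, 2029.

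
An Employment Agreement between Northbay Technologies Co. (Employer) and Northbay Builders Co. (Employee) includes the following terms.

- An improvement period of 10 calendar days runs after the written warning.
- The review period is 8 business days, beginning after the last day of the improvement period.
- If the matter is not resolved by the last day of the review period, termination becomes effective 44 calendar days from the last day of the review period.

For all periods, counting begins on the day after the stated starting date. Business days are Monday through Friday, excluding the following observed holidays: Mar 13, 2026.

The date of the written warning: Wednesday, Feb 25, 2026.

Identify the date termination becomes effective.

May 2, 2026

The last day of the improvement period: 10 calendar days after Feb 25, 2026 is Mar 7, 2026.
From Saturday, Mar 7, 2026, 8 business days (Mar 9, Mar 10, Mar 11, Mar 12, Mar 16, Mar 17, Mar 18, Mar 19, skipping weekends and the listed holiday on Mar 13) brings us to Thursday, Mar 19, 2026, which is the last day of the review period.
Adding 44 calendar days to Mar 19, 2026 gives May 2, 2026, which is the date termination becomes effective.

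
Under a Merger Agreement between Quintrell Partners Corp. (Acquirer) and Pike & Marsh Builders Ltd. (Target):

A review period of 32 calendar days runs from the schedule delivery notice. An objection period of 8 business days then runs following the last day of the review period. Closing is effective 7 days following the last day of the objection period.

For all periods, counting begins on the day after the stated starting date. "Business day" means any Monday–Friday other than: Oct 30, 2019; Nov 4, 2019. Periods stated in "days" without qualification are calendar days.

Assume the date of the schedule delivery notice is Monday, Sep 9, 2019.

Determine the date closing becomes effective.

The last day of the review period: 32 calendar days after Sep 9, 2019 is Oct 11, 2019.
From Friday, Oct 11, 2019, 8 business days (Oct 14, Oct 15, Oct 16, Oct 17, Oct 18, Oct 21, Oct 22, Oct 23, skipping weekends) brings us to Wednesday, Oct 23, 2019, which is the last day of the objection period.
Adding 7 calendar days to Oct 23, 2019 gives Oct 30, 2019, which is the date closing becomes effective.

Oct 30, 2019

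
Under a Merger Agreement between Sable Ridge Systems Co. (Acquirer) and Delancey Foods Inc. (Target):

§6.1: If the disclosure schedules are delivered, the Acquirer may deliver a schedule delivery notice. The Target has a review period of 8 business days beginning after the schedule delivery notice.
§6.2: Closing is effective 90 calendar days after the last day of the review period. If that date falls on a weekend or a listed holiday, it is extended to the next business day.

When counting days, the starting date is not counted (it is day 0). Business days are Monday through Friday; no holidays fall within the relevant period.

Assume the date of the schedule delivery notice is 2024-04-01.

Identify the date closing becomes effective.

The last day of the review period: counting 8 business days from Monday, 2024-04-01 (Apr 2, Apr 3, Apr 4, Apr 5, Apr 8, Apr 9, Apr 10, Apr 11, skipping weekends) reaches Thursday, 2024-04-11.
Adding 90 calendar days to 2024-04-11 gives 2024-07-10, which is the date closing becomes effective. 2024-07-10 is a Wednesday, so no roll-forward applies.

2024-07-10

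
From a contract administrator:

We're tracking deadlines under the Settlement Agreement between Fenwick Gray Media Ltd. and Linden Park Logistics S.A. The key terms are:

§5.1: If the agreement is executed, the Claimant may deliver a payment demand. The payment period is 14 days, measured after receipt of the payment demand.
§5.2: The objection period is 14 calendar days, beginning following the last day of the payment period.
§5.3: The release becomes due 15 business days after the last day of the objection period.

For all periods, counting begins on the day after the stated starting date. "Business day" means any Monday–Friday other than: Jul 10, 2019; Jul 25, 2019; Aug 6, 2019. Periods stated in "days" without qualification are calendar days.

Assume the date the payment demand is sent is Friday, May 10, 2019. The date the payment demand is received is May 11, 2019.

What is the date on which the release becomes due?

Jun 28, 2019

The last day of the payment period: May 11, 2019 + 14 days = May 25, 2019.
Adding 14 calendar days to May 25, 2019 gives Jun 8, 2019, which is the last day of the objection period.
The date on which the release becomes due: 15 business days after Saturday, Jun 8, 2019, skipping weekends — Jun 10, Jun 11, Jun 12, Jun 13, …, Jun 26, Jun 27, Jun 28 — lands on Friday, Jun 28, 2019.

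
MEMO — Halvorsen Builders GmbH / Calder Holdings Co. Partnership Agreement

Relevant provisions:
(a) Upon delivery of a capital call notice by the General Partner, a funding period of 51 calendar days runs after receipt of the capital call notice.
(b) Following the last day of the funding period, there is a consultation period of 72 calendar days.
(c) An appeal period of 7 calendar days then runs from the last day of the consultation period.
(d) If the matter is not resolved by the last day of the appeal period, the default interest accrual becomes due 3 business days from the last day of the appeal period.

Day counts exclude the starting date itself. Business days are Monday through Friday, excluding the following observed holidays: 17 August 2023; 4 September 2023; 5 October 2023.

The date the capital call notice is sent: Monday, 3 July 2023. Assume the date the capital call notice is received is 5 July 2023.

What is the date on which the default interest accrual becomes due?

Adding 51 calendar days to 5 July 2023 gives 25 August 2023, which is the last day of the funding period.
Adding 72 calendar days to 25 August 2023 gives 5 November 2023, which is the last day of the consultation period.
The last day of the appeal period: 5 November 2023 + 7 days = 12 November 2023.
From Sunday, 12 November 2023, 3 business days (Nov 13, Nov 14, Nov 15, skipping weekends) brings us to Wednesday, 15 November 2023, which is the date on which the default interest accrual becomes due.

15 November 2023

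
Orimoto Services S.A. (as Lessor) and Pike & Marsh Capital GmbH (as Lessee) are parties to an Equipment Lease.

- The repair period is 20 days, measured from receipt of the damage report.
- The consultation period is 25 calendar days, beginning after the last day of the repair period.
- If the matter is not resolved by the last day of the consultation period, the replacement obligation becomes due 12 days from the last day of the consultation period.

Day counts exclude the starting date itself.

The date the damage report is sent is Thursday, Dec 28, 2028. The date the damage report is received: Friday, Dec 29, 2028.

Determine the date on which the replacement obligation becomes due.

Feb 24, 2029

Adding 20 calendar days to Dec 29, 2028 gives Jan 18, 2029, which is the last day of the repair period.
Adding 25 calendar days to Jan 18, 2029 gives Feb 12, 2029, which is the last day of the consultation period.
The date on which the replacement obligation becomes due: 12 calendar days after Feb 12, 2029 is Feb 24, 2029.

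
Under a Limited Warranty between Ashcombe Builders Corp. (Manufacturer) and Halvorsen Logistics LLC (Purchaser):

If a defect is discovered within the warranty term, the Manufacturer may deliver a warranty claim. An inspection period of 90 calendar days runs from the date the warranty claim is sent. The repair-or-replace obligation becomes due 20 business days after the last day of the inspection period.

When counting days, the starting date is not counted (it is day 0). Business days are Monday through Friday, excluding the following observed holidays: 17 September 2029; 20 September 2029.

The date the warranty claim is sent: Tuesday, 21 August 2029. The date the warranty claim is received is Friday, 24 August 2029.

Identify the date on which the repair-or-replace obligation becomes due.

The last day of the inspection period: 90 calendar days after 21 August 2029 is 19 November 2029.
The date on which the repair-or-replace obligation becomes due: counting 20 business days from Monday, 19 November 2029 (Nov 20, Nov 21, Nov 22, Nov 23, …, Dec 13, Dec 14, Dec 17, skipping weekends) reaches Monday, 17 December 2029.

17 December 2029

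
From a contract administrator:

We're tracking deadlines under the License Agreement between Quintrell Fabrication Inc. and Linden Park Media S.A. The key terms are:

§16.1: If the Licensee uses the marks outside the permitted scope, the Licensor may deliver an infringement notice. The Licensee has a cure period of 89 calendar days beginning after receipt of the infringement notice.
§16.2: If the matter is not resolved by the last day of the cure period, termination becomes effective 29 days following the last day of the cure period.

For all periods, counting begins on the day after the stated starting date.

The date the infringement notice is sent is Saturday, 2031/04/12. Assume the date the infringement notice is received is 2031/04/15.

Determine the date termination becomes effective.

The last day of the cure period: 2031/04/15 + 89 days = 2031/07/13.
The date termination becomes effective: 2031/07/13 + 29 days = 2031/08/11.

2031/08/11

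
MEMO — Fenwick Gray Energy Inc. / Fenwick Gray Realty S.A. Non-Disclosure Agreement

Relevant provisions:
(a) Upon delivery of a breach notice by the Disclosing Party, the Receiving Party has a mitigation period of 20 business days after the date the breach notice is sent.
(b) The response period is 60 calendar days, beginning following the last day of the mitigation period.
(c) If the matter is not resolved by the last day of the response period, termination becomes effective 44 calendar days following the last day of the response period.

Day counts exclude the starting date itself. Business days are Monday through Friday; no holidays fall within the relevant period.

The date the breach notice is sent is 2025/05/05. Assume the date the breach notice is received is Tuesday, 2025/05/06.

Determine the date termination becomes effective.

2025/09/14

The last day of the mitigation period: counting 20 business days from Monday, 2025/05/05 (May 6, May 7, May 8, May 9, …, May 29, May 30, Jun 2, skipping weekends) reaches Monday, 2025/06/02.
The last day of the response period: 2025/06/02 + 60 days = 2025/08/01.
The date termination becomes effective: 44 calendar days after 2025/08/01 is 2025/09/14.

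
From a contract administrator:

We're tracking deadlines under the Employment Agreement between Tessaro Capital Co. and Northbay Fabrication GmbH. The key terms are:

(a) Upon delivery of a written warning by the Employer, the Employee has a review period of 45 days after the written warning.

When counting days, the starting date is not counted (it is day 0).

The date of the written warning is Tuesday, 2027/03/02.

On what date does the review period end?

The last day of the review period: 45 calendar days after 2027/03/02 is 2027/04/16.

2027/04/16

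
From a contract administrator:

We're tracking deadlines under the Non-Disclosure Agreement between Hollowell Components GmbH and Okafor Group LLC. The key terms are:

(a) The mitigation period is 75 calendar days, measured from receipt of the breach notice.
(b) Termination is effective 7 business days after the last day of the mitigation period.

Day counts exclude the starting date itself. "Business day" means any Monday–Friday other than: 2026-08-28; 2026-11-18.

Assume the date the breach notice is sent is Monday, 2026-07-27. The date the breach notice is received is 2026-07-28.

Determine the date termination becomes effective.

The last day of the mitigation period: 2026-07-28 + 75 days = 2026-10-11.
The date termination becomes effective: counting 7 business days from Sunday, 2026-10-11 (Oct 12, Oct 13, Oct 14, Oct 15, Oct 16, Oct 19, Oct 20, skipping weekends) reaches Tuesday, 2026-10-20.

2026-10-20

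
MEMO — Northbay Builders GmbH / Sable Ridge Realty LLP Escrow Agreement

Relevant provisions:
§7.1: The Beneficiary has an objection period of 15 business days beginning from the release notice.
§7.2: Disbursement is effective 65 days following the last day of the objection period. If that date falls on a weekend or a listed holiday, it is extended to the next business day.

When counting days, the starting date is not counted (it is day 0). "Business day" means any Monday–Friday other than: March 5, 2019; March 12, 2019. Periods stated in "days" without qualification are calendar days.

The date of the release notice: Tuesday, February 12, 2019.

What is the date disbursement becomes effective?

From Tuesday, February 12, 2019, 15 business days (Feb 13, Feb 14, Feb 15, Feb 18, …, Mar 1, Mar 4, Mar 6, skipping weekends and the listed holiday on Mar 5) brings us to Wednesday, March 6, 2019, which is the last day of the objection period.
The date disbursement becomes effective: March 6, 2019 + 65 days = May 10, 2019. May 10, 2019 is a Friday and is not a listed holiday, so no roll-forward applies.

May 10, 2019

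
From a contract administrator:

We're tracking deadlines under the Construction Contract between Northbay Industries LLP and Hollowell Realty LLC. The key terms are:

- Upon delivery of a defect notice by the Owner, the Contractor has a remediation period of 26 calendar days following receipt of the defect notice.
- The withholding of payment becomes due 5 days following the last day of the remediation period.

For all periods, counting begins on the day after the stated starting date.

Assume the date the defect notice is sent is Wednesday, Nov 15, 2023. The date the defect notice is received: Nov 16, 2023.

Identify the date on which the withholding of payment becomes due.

Dec 17, 2023

The last day of the remediation period: 26 calendar days after Nov 16, 2023 is Dec 12, 2023.
Adding 5 calendar days to Dec 12, 2023 gives Dec 17, 2023, which is the date on which the withholding of payment becomes due.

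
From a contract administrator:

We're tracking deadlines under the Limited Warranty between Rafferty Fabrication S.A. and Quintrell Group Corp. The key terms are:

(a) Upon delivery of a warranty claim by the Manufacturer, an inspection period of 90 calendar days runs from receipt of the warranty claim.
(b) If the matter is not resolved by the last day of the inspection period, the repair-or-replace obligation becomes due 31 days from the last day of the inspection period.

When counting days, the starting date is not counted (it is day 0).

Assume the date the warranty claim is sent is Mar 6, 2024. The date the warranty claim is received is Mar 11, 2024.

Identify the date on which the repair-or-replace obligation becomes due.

Jul 10, 2024

Adding 90 calendar days to Mar 11, 2024 gives Jun 9, 2024, which is the last day of the inspection period.
The date on which the repair-or-replace obligation becomes due: 31 calendar days after Jun 9, 2024 is Jul 10, 2024.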